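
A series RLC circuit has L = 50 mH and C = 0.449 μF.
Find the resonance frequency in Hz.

Step 1 — Resonance condition Im(Z)=0 gives ω₀ = 1/√(LC).
Step 2 — ω₀ = 1/√(0.05·4.49e-07) = 6674 rad/s.
Step 3 — f₀ = ω₀/(2π) = 1062 Hz.

f₀ = 1062 Hz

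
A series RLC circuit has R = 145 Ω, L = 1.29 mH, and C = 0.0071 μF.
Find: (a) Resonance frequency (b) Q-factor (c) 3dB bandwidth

Step 1 — Resonance: ω₀ = 1/√(LC) = 1/√(0.00129·7.1e-09) = 3.304e+05 rad/s.
Step 2 — f₀ = ω₀/(2π) = 5.259e+04 Hz.
Step 3 — Series Q: Q = ω₀L/R = 3.304e+05·0.00129/145 = 2.94.
Step 4 — Bandwidth: Δω = ω₀/Q = 1.124e+05 rad/s; BW = Δω/(2π) = 1.789e+04 Hz.

(a) f₀ = 5.259e+04 Hz  (b) Q = 2.94  (c) BW = 1.789e+04 Hz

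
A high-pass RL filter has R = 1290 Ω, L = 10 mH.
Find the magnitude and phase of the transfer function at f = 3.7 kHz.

Step 1 — Angular frequency: ω = 2π·3700 = 2.325e+04 rad/s.
Step 2 — Transfer function: H(jω) = jωL/(R + jωL).
Step 3 — Numerator jωL = j·232.5; denominator R + jωL = 1290 + j232.5.
Step 4 — H = 0.03146 + j0.1745.
Step 5 — Magnitude: |H| = 0.1774 (-15.0 dB); phase: φ = 79.8°.

|H| = 0.1774 (-15.0 dB), φ = 79.8°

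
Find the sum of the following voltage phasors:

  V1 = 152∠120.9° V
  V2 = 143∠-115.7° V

Step 1 — Convert each phasor to rectangular form:
  V1 = 152·(cos(120.9°) + j·sin(120.9°)) = -78.06 + j130.4 V
  V2 = 143·(cos(-115.7°) + j·sin(-115.7°)) = -62.01 - j128.9 V
Step 2 — Sum components: V_total = -140.1 + j1.572 V.
Step 3 — Convert to polar: |V_total| = 140.1 V, ∠V_total = 179.4°.

V_total = 140.1∠179.4° V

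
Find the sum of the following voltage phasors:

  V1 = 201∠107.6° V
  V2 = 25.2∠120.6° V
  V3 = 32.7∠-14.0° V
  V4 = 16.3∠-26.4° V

Step 1 — Convert each phasor to rectangular form:
  V1 = 201·(cos(107.6°) + j·sin(107.6°)) = -60.78 + j191.6 V
  V2 = 25.2·(cos(120.6°) + j·sin(120.6°)) = -12.83 + j21.69 V
  V3 = 32.7·(cos(-14.0°) + j·sin(-14.0°)) = 31.73 - j7.911 V
  V4 = 16.3·(cos(-26.4°) + j·sin(-26.4°)) = 14.6 - j7.248 V
Step 2 — Sum components: V_total = -27.28 + j198.1 V.
Step 3 — Convert to polar: |V_total| = 200 V, ∠V_total = 97.8°.

V_total = 200∠97.8° V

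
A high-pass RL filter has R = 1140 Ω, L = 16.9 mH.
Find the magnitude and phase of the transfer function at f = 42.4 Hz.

Step 1 — Angular frequency: ω = 2π·42.4 = 266.4 rad/s.
Step 2 — Transfer function: H(jω) = jωL/(R + jωL).
Step 3 — Numerator jωL = j·4.502; denominator R + jωL = 1140 + j4.502.
Step 4 — H = 1.56e-05 + j0.003949.
Step 5 — Magnitude: |H| = 0.003949 (-48.1 dB); phase: φ = 89.8°.

|H| = 0.003949 (-48.1 dB), φ = 89.8°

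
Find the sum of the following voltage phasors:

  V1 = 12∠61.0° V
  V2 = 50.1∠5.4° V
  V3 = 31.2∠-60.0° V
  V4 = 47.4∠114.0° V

Step 1 — Convert each phasor to rectangular form:
  V1 = 12·(cos(61.0°) + j·sin(61.0°)) = 5.818 + j10.5 V
  V2 = 50.1·(cos(5.4°) + j·sin(5.4°)) = 49.88 + j4.715 V
  V3 = 31.2·(cos(-60.0°) + j·sin(-60.0°)) = 15.6 - j27.02 V
  V4 = 47.4·(cos(114.0°) + j·sin(114.0°)) = -19.28 + j43.3 V
Step 2 — Sum components: V_total = 52.02 + j31.49 V.
Step 3 — Convert to polar: |V_total| = 60.81 V, ∠V_total = 31.2°.

V_total = 60.81∠31.2° V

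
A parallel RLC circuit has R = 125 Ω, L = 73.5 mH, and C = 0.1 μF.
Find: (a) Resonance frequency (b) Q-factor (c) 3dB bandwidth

Step 1 — Resonance: ω₀ = 1/√(LC) = 1/√(0.0735·1e-07) = 1.166e+04 rad/s.
Step 2 — f₀ = ω₀/(2π) = 1856 Hz.
Step 3 — Parallel Q: Q = R/(ω₀L) = 125/(1.166e+04·0.0735) = 0.1458.
Step 4 — Bandwidth: Δω = ω₀/Q = 8e+04 rad/s; BW = Δω/(2π) = 1.273e+04 Hz.

(a) f₀ = 1856 Hz  (b) Q = 0.1458  (c) BW = 1.273e+04 Hz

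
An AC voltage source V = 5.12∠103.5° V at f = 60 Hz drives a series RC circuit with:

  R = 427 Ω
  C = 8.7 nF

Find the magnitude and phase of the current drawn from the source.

Step 1 — Angular frequency: ω = 2π·f = 2π·60 = 377 rad/s.
Step 2 — Component impedances:
  R: Z = R = 427 Ω
  C: Z = 1/(jωC) = -j/(ω·C) = 0 - j3.049e+05 Ω
Step 3 — Series combination: Z_total = R + C = 427 - j3.049e+05 Ω = 3.049e+05∠-89.9° Ω.
Step 4 — Source phasor: V = 5.12∠103.5° V = -1.195 + j4.979 V.
Step 5 — Ohm's law: I = V / Z_total = (-1.195 + j4.979) / (427 - j3.049e+05) = -1.633e-05 - j3.897e-06 A.
Step 6 — Convert to polar: |I| = 1.679e-05 A, ∠I = -166.6°.

I = 1.679e-05∠-166.6° A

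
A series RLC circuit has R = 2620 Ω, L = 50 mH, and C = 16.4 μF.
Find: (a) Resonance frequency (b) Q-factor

Step 1 — Resonance condition Im(Z)=0 gives ω₀ = 1/√(LC).
Step 2 — ω₀ = 1/√(0.05·1.64e-05) = 1104 rad/s.
Step 3 — f₀ = ω₀/(2π) = 175.8 Hz.
Step 4 — Series Q: Q = ω₀L/R = 1104·0.05/2620 = 0.02107.

(a) f₀ = 175.8 Hz  (b) Q = 0.02107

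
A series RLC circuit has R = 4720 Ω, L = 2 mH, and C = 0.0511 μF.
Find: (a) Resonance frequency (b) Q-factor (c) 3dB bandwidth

Step 1 — Resonance: ω₀ = 1/√(LC) = 1/√(0.002·5.11e-08) = 9.892e+04 rad/s.
Step 2 — f₀ = ω₀/(2π) = 1.574e+04 Hz.
Step 3 — Series Q: Q = ω₀L/R = 9.892e+04·0.002/4720 = 0.04191.
Step 4 — Bandwidth: Δω = ω₀/Q = 2.36e+06 rad/s; BW = Δω/(2π) = 3.756e+05 Hz.

(a) f₀ = 1.574e+04 Hz  (b) Q = 0.04191  (c) BW = 3.756e+05 Hz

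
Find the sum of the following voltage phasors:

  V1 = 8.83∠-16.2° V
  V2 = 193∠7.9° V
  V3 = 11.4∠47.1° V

Step 1 — Convert each phasor to rectangular form:
  V1 = 8.83·(cos(-16.2°) + j·sin(-16.2°)) = 8.479 - j2.463 V
  V2 = 193·(cos(7.9°) + j·sin(7.9°)) = 191.2 + j26.53 V
  V3 = 11.4·(cos(47.1°) + j·sin(47.1°)) = 7.76 + j8.351 V
Step 2 — Sum components: V_total = 207.4 + j32.41 V.
Step 3 — Convert to polar: |V_total| = 209.9 V, ∠V_total = 8.9°.

V_total = 209.9∠8.9° V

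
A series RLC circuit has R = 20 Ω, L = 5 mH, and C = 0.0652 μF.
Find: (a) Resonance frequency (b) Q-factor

Step 1 — Resonance condition Im(Z)=0 gives ω₀ = 1/√(LC).
Step 2 — ω₀ = 1/√(0.005·6.52e-08) = 5.538e+04 rad/s.
Step 3 — f₀ = ω₀/(2π) = 8815 Hz.
Step 4 — Series Q: Q = ω₀L/R = 5.538e+04·0.005/20 = 13.85.

(a) f₀ = 8815 Hz  (b) Q = 13.85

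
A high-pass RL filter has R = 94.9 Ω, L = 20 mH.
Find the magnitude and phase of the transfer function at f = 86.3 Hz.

Step 1 — Angular frequency: ω = 2π·86.3 = 542.2 rad/s.
Step 2 — Transfer function: H(jω) = jωL/(R + jωL).
Step 3 — Numerator jωL = j·10.84; denominator R + jωL = 94.9 + j10.84.
Step 4 — H = 0.01289 + j0.1128.
Step 5 — Magnitude: |H| = 0.1135 (-18.9 dB); phase: φ = 83.5°.

|H| = 0.1135 (-18.9 dB), φ = 83.5°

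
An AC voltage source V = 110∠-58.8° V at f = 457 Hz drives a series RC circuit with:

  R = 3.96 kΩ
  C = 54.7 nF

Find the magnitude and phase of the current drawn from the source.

Step 1 — Angular frequency: ω = 2π·f = 2π·457 = 2871 rad/s.
Step 2 — Component impedances:
  R: Z = R = 3960 Ω
  C: Z = 1/(jωC) = -j/(ω·C) = 0 - j6367 Ω
Step 3 — Series combination: Z_total = R + C = 3960 - j6367 Ω = 7498∠-58.1° Ω.
Step 4 — Source phasor: V = 110∠-58.8° V = 56.98 - j94.09 V.
Step 5 — Ohm's law: I = V / Z_total = (56.98 - j94.09) / (3960 - j6367) = 0.01467 - j0.0001743 A.
Step 6 — Convert to polar: |I| = 0.01467 A, ∠I = -0.7°.

I = 0.01467∠-0.7° A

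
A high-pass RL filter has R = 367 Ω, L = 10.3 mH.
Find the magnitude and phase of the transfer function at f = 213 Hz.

Step 1 — Angular frequency: ω = 2π·213 = 1338 rad/s.
Step 2 — Transfer function: H(jω) = jωL/(R + jωL).
Step 3 — Numerator jωL = j·13.78; denominator R + jωL = 367 + j13.78.
Step 4 — H = 0.001409 + j0.03751.
Step 5 — Magnitude: |H| = 0.03753 (-28.5 dB); phase: φ = 87.8°.

|H| = 0.03753 (-28.5 dB), φ = 87.8°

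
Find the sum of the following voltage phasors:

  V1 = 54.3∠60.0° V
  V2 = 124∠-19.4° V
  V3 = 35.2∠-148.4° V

Step 1 — Convert each phasor to rectangular form:
  V1 = 54.3·(cos(60.0°) + j·sin(60.0°)) = 27.15 + j47.03 V
  V2 = 124·(cos(-19.4°) + j·sin(-19.4°)) = 117 - j41.19 V
  V3 = 35.2·(cos(-148.4°) + j·sin(-148.4°)) = -29.98 - j18.44 V
Step 2 — Sum components: V_total = 114.1 - j12.61 V.
Step 3 — Convert to polar: |V_total| = 114.8 V, ∠V_total = -6.3°.

V_total = 114.8∠-6.3° V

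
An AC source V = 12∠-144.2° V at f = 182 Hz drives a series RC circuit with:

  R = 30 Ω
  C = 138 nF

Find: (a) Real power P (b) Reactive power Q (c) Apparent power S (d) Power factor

Step 1 — Angular frequency: ω = 2π·f = 2π·182 = 1144 rad/s.
Step 2 — Component impedances:
  R: Z = R = 30 Ω
  C: Z = 1/(jωC) = -j/(ω·C) = 0 - j6337 Ω
Step 3 — Series combination: Z_total = R + C = 30 - j6337 Ω = 6337∠-89.7° Ω.
Step 4 — Source phasor: V = 12∠-144.2° V = -9.733 - j7.019 V.
Step 5 — Current: I = V / Z = 0.0011 - j0.001541 A = 0.001894∠-54.5° A.
Step 6 — Complex power: S = V·I* = 0.0001076 - j0.02272 VA.
Step 7 — Real power: P = Re(S) = 0.0001076 W.
Step 8 — Reactive power: Q = Im(S) = -0.02272 VAR.
Step 9 — Apparent power: |S| = 0.02272 VA.
Step 10 — Power factor: PF = P/|S| = 0.004734 (leading).

(a) P = 0.0001076 W  (b) Q = -0.02272 VAR  (c) S = 0.02272 VA  (d) PF = 0.004734 (leading)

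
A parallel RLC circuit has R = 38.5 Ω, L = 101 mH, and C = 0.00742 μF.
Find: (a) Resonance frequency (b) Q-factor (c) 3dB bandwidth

Step 1 — Resonance: ω₀ = 1/√(LC) = 1/√(0.101·7.42e-09) = 3.653e+04 rad/s.
Step 2 — f₀ = ω₀/(2π) = 5814 Hz.
Step 3 — Parallel Q: Q = R/(ω₀L) = 38.5/(3.653e+04·0.101) = 0.01044.
Step 4 — Bandwidth: Δω = ω₀/Q = 3.501e+06 rad/s; BW = Δω/(2π) = 5.571e+05 Hz.

(a) f₀ = 5814 Hz  (b) Q = 0.01044  (c) BW = 5.571e+05 Hz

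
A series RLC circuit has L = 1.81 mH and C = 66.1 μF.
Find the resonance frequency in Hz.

Step 1 — Resonance condition Im(Z)=0 gives ω₀ = 1/√(LC).
Step 2 — ω₀ = 1/√(0.00181·6.61e-05) = 2891 rad/s.
Step 3 — f₀ = ω₀/(2π) = 460.1 Hz.

f₀ = 460.1 Hz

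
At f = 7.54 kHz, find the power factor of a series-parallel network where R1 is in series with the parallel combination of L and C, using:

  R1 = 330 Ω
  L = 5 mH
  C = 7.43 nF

Step 1 — Angular frequency: ω = 2π·f = 2π·7540 = 4.738e+04 rad/s.
Step 2 — Component impedances:
  R1: Z = R = 330 Ω
  L: Z = jωL = j·4.738e+04·0.005 = 0 + j236.9 Ω
  C: Z = 1/(jωC) = -j/(ω·C) = 0 - j2841 Ω
Step 3 — Parallel branch: L || C = 1/(1/L + 1/C) = 0 + j258.4 Ω.
Step 4 — Series with R1: Z_total = R1 + (L || C) = 330 + j258.4 Ω = 419.1∠38.1° Ω.
Step 5 — Power factor: PF = cos(φ) = Re(Z)/|Z| = 330/419.15 = 0.7873.
Step 6 — Type: Im(Z) = 258.4 ⇒ lagging (phase φ = 38.1°).

PF = 0.7873 (lagging, φ = 38.1°)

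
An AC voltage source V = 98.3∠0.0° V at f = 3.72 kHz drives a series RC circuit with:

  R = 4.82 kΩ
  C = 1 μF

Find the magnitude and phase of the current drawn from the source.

Step 1 — Angular frequency: ω = 2π·f = 2π·3720 = 2.337e+04 rad/s.
Step 2 — Component impedances:
  R: Z = R = 4820 Ω
  C: Z = 1/(jωC) = -j/(ω·C) = 0 - j42.78 Ω
Step 3 — Series combination: Z_total = R + C = 4820 - j42.78 Ω = 4820∠-0.5° Ω.
Step 4 — Source phasor: V = 98.3∠0.0° V = 98.3 V.
Step 5 — Ohm's law: I = V / Z_total = (98.3) / (4820 - j42.78) = 0.02039 + j0.000181 A.
Step 6 — Convert to polar: |I| = 0.02039 A, ∠I = 0.5°.

I = 0.02039∠0.5° A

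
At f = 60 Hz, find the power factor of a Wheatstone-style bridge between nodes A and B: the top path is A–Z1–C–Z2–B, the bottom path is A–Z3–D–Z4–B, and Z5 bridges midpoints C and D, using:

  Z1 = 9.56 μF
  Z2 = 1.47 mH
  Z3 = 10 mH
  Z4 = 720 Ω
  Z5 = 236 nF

Step 1 — Angular frequency: ω = 2π·f = 2π·60 = 377 rad/s.
Step 2 — Component impedances:
  Z1: Z = 1/(jωC) = -j/(ω·C) = 0 - j277.5 Ω
  Z2: Z = jωL = j·377·0.00147 = 0 + j0.5542 Ω
  Z3: Z = jωL = j·377·0.01 = 0 + j3.77 Ω
  Z4: Z = R = 720 Ω
  Z5: Z = 1/(jωC) = -j/(ω·C) = 0 - j1.124e+04 Ω
Step 3 — Bridge requires nodal analysis (the Z5 bridge couples midpoints C and D, so the two paths cannot be reduced to a simple series/parallel combination). Setting node B to ground and injecting 1 A at node A, the 3-node admittance system at A, C, D solves to V_A = Z_AB = 89.25 - j237.2 Ω = 253.4∠-69.4° Ω.
Step 4 — Power factor: PF = cos(φ) = Re(Z)/|Z| = 89.25/253.4 = 0.3522.
Step 5 — Type: Im(Z) = -237.2 ⇒ leading (phase φ = -69.4°).

PF = 0.3522 (leading, φ = -69.4°)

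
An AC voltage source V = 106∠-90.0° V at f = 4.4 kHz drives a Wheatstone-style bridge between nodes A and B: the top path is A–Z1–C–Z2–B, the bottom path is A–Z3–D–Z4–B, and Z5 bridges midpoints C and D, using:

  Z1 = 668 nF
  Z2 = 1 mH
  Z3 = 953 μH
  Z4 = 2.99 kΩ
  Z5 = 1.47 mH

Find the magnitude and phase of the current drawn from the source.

Step 1 — Angular frequency: ω = 2π·f = 2π·4400 = 2.765e+04 rad/s.
Step 2 — Component impedances:
  Z1: Z = 1/(jωC) = -j/(ω·C) = 0 - j54.15 Ω
  Z2: Z = jωL = j·2.765e+04·0.001 = 0 + j27.65 Ω
  Z3: Z = jωL = j·2.765e+04·0.000953 = 0 + j26.35 Ω
  Z4: Z = R = 2990 Ω
  Z5: Z = jωL = j·2.765e+04·0.00147 = 0 + j40.64 Ω
Step 3 — Bridge requires nodal analysis (the Z5 bridge couples midpoints C and D, so the two paths cannot be reduced to a simple series/parallel combination). Setting node B to ground and injecting 1 A at node A, the 3-node admittance system at A, C, D solves to V_A = Z_AB = 6.911 - j254.8 Ω = 254.9∠-88.4° Ω.
Step 4 — Source phasor: V = 106∠-90.0° V = 0 - j106 V.
Step 5 — Ohm's law: I = V / Z_total = (0 - j106) / (6.911 - j254.8) = 0.4158 - j0.01128 A.
Step 6 — Convert to polar: |I| = 0.4159 A, ∠I = -1.6°.

I = 0.4159∠-1.6° A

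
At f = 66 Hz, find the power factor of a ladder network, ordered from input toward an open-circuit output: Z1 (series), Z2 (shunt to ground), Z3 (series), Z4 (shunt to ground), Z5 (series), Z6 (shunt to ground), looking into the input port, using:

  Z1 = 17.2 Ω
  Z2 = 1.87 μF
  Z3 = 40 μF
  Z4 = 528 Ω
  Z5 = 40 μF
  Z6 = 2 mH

Step 1 — Angular frequency: ω = 2π·f = 2π·66 = 414.7 rad/s.
Step 2 — Component impedances:
  Z1: Z = R = 17.2 Ω
  Z2: Z = 1/(jωC) = -j/(ω·C) = 0 - j1290 Ω
  Z3: Z = 1/(jωC) = -j/(ω·C) = 0 - j60.29 Ω
  Z4: Z = R = 528 Ω
  Z5: Z = 1/(jωC) = -j/(ω·C) = 0 - j60.29 Ω
  Z6: Z = jωL = j·414.7·0.002 = 0 + j0.8294 Ω
Step 3 — Ladder network (open output): work backward from the far end, alternating series and parallel combinations. Z_in = 22.74 - j109 Ω = 111.3∠-78.2° Ω.
Step 4 — Power factor: PF = cos(φ) = Re(Z)/|Z| = 22.74/111.3 = 0.2043.
Step 5 — Type: Im(Z) = -109 ⇒ leading (phase φ = -78.2°).

PF = 0.2043 (leading, φ = -78.2°)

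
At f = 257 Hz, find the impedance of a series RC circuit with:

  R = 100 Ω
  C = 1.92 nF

Step 1 — Angular frequency: ω = 2π·f = 2π·257 = 1615 rad/s.
Step 2 — Component impedances:
  R: Z = R = 100 Ω
  C: Z = 1/(jωC) = -j/(ω·C) = 0 - j3.225e+05 Ω
Step 3 — Series combination: Z_total = R + C = 100 - j3.225e+05 Ω = 3.225e+05∠-90.0° Ω.

Z = 100 - j3.225e+05 Ω = 3.225e+05∠-90.0° Ω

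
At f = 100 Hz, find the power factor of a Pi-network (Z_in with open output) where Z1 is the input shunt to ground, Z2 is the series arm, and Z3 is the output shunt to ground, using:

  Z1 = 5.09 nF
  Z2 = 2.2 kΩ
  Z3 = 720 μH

Step 1 — Angular frequency: ω = 2π·f = 2π·100 = 628.3 rad/s.
Step 2 — Component impedances:
  Z1: Z = 1/(jωC) = -j/(ω·C) = 0 - j3.127e+05 Ω
  Z2: Z = R = 2200 Ω
  Z3: Z = jωL = j·628.3·0.00072 = 0 + j0.4524 Ω
Step 3 — With open output, the series arm Z2 and the output shunt Z3 appear in series to ground: Z2 + Z3 = 2200 + j0.4524 Ω.
Step 4 — Parallel with input shunt Z1: Z_in = Z1 || (Z2 + Z3) = 2200 - j15.03 Ω = 2200∠-0.4° Ω.
Step 5 — Power factor: PF = cos(φ) = Re(Z)/|Z| = 2200/2200 = 1.
Step 6 — Type: Im(Z) = -15.03 ⇒ leading (phase φ = -0.4°).

PF = 1 (leading, φ = -0.4°)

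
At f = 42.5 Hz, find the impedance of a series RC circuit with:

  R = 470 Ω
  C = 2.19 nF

Step 1 — Angular frequency: ω = 2π·f = 2π·42.5 = 267 rad/s.
Step 2 — Component impedances:
  R: Z = R = 470 Ω
  C: Z = 1/(jωC) = -j/(ω·C) = 0 - j1.71e+06 Ω
Step 3 — Series combination: Z_total = R + C = 470 - j1.71e+06 Ω = 1.71e+06∠-90.0° Ω.

Z = 470 - j1.71e+06 Ω = 1.71e+06∠-90.0° Ω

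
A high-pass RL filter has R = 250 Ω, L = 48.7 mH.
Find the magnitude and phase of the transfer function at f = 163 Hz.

Step 1 — Angular frequency: ω = 2π·163 = 1024 rad/s.
Step 2 — Transfer function: H(jω) = jωL/(R + jωL).
Step 3 — Numerator jωL = j·49.88; denominator R + jωL = 250 + j49.88.
Step 4 — H = 0.03828 + j0.1919.
Step 5 — Magnitude: |H| = 0.1957 (-14.2 dB); phase: φ = 78.7°.

|H| = 0.1957 (-14.2 dB), φ = 78.7°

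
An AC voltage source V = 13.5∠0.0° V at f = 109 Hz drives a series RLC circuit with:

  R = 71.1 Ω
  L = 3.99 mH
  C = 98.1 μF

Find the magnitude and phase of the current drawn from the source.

Step 1 — Angular frequency: ω = 2π·f = 2π·109 = 684.9 rad/s.
Step 2 — Component impedances:
  R: Z = R = 71.1 Ω
  L: Z = jωL = j·684.9·0.00399 = 0 + j2.733 Ω
  C: Z = 1/(jωC) = -j/(ω·C) = 0 - j14.88 Ω
Step 3 — Series combination: Z_total = R + L + C = 71.1 - j12.15 Ω = 72.13∠-9.7° Ω.
Step 4 — Source phasor: V = 13.5∠0.0° V = 13.5 V.
Step 5 — Ohm's law: I = V / Z_total = (13.5) / (71.1 - j12.15) = 0.1845 + j0.03153 A.
Step 6 — Convert to polar: |I| = 0.1872 A, ∠I = 9.7°.

I = 0.1872∠9.7° A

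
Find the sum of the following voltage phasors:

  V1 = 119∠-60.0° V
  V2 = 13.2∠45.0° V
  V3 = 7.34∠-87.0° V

Step 1 — Convert each phasor to rectangular form:
  V1 = 119·(cos(-60.0°) + j·sin(-60.0°)) = 59.5 - j103.1 V
  V2 = 13.2·(cos(45.0°) + j·sin(45.0°)) = 9.334 + j9.334 V
  V3 = 7.34·(cos(-87.0°) + j·sin(-87.0°)) = 0.3841 - j7.33 V
Step 2 — Sum components: V_total = 69.22 - j101.1 V.
Step 3 — Convert to polar: |V_total| = 122.5 V, ∠V_total = -55.6°.

V_total = 122.5∠-55.6° V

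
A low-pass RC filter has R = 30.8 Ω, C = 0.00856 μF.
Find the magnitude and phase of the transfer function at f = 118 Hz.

Step 1 — Angular frequency: ω = 2π·118 = 741.4 rad/s.
Step 2 — Transfer function: H(jω) = 1/(1 + jωRC).
Step 3 — Denominator: 1 + jωRC = 1 + j·741.4·30.8·8.56e-09 = 1 + j0.0001955.
Step 4 — H = 1 - j0.0001955.
Step 5 — Magnitude: |H| = 1 (-0.0 dB); phase: φ = -0.0°.

|H| = 1 (-0.0 dB), φ = -0.0°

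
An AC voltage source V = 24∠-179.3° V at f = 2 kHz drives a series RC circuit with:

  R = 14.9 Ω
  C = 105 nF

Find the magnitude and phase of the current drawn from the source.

Step 1 — Angular frequency: ω = 2π·f = 2π·2000 = 1.257e+04 rad/s.
Step 2 — Component impedances:
  R: Z = R = 14.9 Ω
  C: Z = 1/(jωC) = -j/(ω·C) = 0 - j757.9 Ω
Step 3 — Series combination: Z_total = R + C = 14.9 - j757.9 Ω = 758∠-88.9° Ω.
Step 4 — Source phasor: V = 24∠-179.3° V = -24 - j0.2932 V.
Step 5 — Ohm's law: I = V / Z_total = (-24 - j0.2932) / (14.9 - j757.9) = -0.0002356 - j0.03166 A.
Step 6 — Convert to polar: |I| = 0.03166 A, ∠I = -90.4°.

I = 0.03166∠-90.4° A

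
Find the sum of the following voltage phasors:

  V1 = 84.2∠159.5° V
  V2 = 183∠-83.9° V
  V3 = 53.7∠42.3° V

Step 1 — Convert each phasor to rectangular form:
  V1 = 84.2·(cos(159.5°) + j·sin(159.5°)) = -78.87 + j29.49 V
  V2 = 183·(cos(-83.9°) + j·sin(-83.9°)) = 19.45 - j182 V
  V3 = 53.7·(cos(42.3°) + j·sin(42.3°)) = 39.72 + j36.14 V
Step 2 — Sum components: V_total = -19.7 - j116.3 V.
Step 3 — Convert to polar: |V_total| = 118 V, ∠V_total = -99.6°.

V_total = 118∠-99.6° V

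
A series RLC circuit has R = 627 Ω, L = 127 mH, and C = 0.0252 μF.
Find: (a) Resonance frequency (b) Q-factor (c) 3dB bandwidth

Step 1 — Resonance condition Im(Z)=0 gives ω₀ = 1/√(LC).
Step 2 — ω₀ = 1/√(0.127·2.52e-08) = 1.768e+04 rad/s.
Step 3 — f₀ = ω₀/(2π) = 2813 Hz.
Step 4 — Series Q: Q = ω₀L/R = 1.768e+04·0.127/627 = 3.58.
Step 5 — 3dB bandwidth: Δω = ω₀/Q = 4937 rad/s; BW = Δω/(2π) = 785.7 Hz.

(a) f₀ = 2813 Hz  (b) Q = 3.58  (c) BW = 785.7 Hz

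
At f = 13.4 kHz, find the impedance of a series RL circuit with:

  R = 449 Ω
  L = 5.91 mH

Step 1 — Angular frequency: ω = 2π·f = 2π·1.34e+04 = 8.419e+04 rad/s.
Step 2 — Component impedances:
  R: Z = R = 449 Ω
  L: Z = jωL = j·8.419e+04·0.00591 = 0 + j497.6 Ω
Step 3 — Series combination: Z_total = R + L = 449 + j497.6 Ω = 670.2∠47.9° Ω.

Z = 449 + j497.6 Ω = 670.2∠47.9° Ω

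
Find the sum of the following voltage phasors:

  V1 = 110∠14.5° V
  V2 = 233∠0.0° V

Step 1 — Convert each phasor to rectangular form:
  V1 = 110·(cos(14.5°) + j·sin(14.5°)) = 106.5 + j27.54 V
  V2 = 233·(cos(0.0°) + j·sin(0.0°)) = 233 V
Step 2 — Sum components: V_total = 339.5 + j27.54 V.
Step 3 — Convert to polar: |V_total| = 340.6 V, ∠V_total = 4.6°.

V_total = 340.6∠4.6° V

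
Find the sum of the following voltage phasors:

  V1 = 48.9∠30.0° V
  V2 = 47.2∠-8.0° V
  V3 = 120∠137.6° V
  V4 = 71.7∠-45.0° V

Step 1 — Convert each phasor to rectangular form:
  V1 = 48.9·(cos(30.0°) + j·sin(30.0°)) = 42.35 + j24.45 V
  V2 = 47.2·(cos(-8.0°) + j·sin(-8.0°)) = 46.74 - j6.569 V
  V3 = 120·(cos(137.6°) + j·sin(137.6°)) = -88.61 + j80.92 V
  V4 = 71.7·(cos(-45.0°) + j·sin(-45.0°)) = 50.7 - j50.7 V
Step 2 — Sum components: V_total = 51.17 + j48.1 V.
Step 3 — Convert to polar: |V_total| = 70.23 V, ∠V_total = 43.2°.

V_total = 70.23∠43.2° V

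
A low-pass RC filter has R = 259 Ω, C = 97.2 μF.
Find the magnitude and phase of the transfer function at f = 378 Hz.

Step 1 — Angular frequency: ω = 2π·378 = 2375 rad/s.
Step 2 — Transfer function: H(jω) = 1/(1 + jωRC).
Step 3 — Denominator: 1 + jωRC = 1 + j·2375·259·9.72e-05 = 1 + j59.79.
Step 4 — H = 0.0002796 - j0.01672.
Step 5 — Magnitude: |H| = 0.01672 (-35.5 dB); phase: φ = -89.0°.

|H| = 0.01672 (-35.5 dB), φ = -89.0°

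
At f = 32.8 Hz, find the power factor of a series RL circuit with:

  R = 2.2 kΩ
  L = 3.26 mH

Step 1 — Angular frequency: ω = 2π·f = 2π·32.8 = 206.1 rad/s.
Step 2 — Component impedances:
  R: Z = R = 2200 Ω
  L: Z = jωL = j·206.1·0.00326 = 0 + j0.6718 Ω
Step 3 — Series combination: Z_total = R + L = 2200 + j0.6718 Ω = 2200∠0.0° Ω.
Step 4 — Power factor: PF = cos(φ) = Re(Z)/|Z| = 2200/2200 = 1.
Step 5 — Type: Im(Z) = 0.6718 ⇒ lagging (phase φ = 0.0°).

PF = 1 (lagging, φ = 0.0°)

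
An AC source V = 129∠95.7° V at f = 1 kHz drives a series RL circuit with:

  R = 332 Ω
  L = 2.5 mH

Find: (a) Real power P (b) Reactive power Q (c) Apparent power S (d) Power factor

Step 1 — Angular frequency: ω = 2π·f = 2π·1000 = 6283 rad/s.
Step 2 — Component impedances:
  R: Z = R = 332 Ω
  L: Z = jωL = j·6283·0.0025 = 0 + j15.71 Ω
Step 3 — Series combination: Z_total = R + L = 332 + j15.71 Ω = 332.4∠2.7° Ω.
Step 4 — Source phasor: V = 129∠95.7° V = -12.81 + j128.4 V.
Step 5 — Current: I = V / Z = -0.02025 + j0.3876 A = 0.3881∠93.0° A.
Step 6 — Complex power: S = V·I* = 50.01 + j2.366 VA.
Step 7 — Real power: P = Re(S) = 50.01 W.
Step 8 — Reactive power: Q = Im(S) = 2.366 VAR.
Step 9 — Apparent power: |S| = 50.07 VA.
Step 10 — Power factor: PF = P/|S| = 0.9989 (lagging).

(a) P = 50.01 W  (b) Q = 2.366 VAR  (c) S = 50.07 VA  (d) PF = 0.9989 (lagging)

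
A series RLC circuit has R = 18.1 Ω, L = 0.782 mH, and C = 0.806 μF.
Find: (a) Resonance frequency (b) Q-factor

Step 1 — Resonance condition Im(Z)=0 gives ω₀ = 1/√(LC).
Step 2 — ω₀ = 1/√(0.000782·8.06e-07) = 3.983e+04 rad/s.
Step 3 — f₀ = ω₀/(2π) = 6339 Hz.
Step 4 — Series Q: Q = ω₀L/R = 3.983e+04·0.000782/18.1 = 1.721.

(a) f₀ = 6339 Hz  (b) Q = 1.721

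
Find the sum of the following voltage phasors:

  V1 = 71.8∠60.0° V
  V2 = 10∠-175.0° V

Step 1 — Convert each phasor to rectangular form:
  V1 = 71.8·(cos(60.0°) + j·sin(60.0°)) = 35.9 + j62.18 V
  V2 = 10·(cos(-175.0°) + j·sin(-175.0°)) = -9.962 - j0.8716 V
Step 2 — Sum components: V_total = 25.94 + j61.31 V.
Step 3 — Convert to polar: |V_total| = 66.57 V, ∠V_total = 67.1°.

V_total = 66.57∠67.1° V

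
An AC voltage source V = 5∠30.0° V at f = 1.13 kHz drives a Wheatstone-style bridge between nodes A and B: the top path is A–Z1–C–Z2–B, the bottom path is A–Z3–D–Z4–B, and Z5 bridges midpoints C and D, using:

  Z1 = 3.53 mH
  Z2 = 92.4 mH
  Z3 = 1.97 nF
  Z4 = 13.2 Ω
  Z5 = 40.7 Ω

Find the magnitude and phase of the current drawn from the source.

Step 1 — Angular frequency: ω = 2π·f = 2π·1130 = 7100 rad/s.
Step 2 — Component impedances:
  Z1: Z = jωL = j·7100·0.00353 = 0 + j25.06 Ω
  Z2: Z = jωL = j·7100·0.0924 = 0 + j656 Ω
  Z3: Z = 1/(jωC) = -j/(ω·C) = 0 - j7.149e+04 Ω
  Z4: Z = R = 13.2 Ω
  Z5: Z = R = 40.7 Ω
Step 3 — Bridge requires nodal analysis (the Z5 bridge couples midpoints C and D, so the two paths cannot be reduced to a simple series/parallel combination). Setting node B to ground and injecting 1 A at node A, the 3-node admittance system at A, C, D solves to V_A = Z_AB = 53.57 + j29.45 Ω = 61.13∠28.8° Ω.
Step 4 — Source phasor: V = 5∠30.0° V = 4.33 + j2.5 V.
Step 5 — Ohm's law: I = V / Z_total = (4.33 + j2.5) / (53.57 + j29.45) = 0.08177 + j0.001714 A.
Step 6 — Convert to polar: |I| = 0.08179 A, ∠I = 1.2°.

I = 0.08179∠1.2° A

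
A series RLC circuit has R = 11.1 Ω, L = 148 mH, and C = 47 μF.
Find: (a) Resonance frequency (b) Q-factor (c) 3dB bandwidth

Step 1 — Resonance condition Im(Z)=0 gives ω₀ = 1/√(LC).
Step 2 — ω₀ = 1/√(0.148·4.7e-05) = 379.2 rad/s.
Step 3 — f₀ = ω₀/(2π) = 60.34 Hz.
Step 4 — Series Q: Q = ω₀L/R = 379.2·0.148/11.1 = 5.055.
Step 5 — 3dB bandwidth: Δω = ω₀/Q = 75 rad/s; BW = Δω/(2π) = 11.94 Hz.

(a) f₀ = 60.34 Hz  (b) Q = 5.055  (c) BW = 11.94 Hz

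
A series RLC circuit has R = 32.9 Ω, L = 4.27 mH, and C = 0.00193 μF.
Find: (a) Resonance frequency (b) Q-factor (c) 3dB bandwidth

Step 1 — Resonance condition Im(Z)=0 gives ω₀ = 1/√(LC).
Step 2 — ω₀ = 1/√(0.00427·1.93e-09) = 3.483e+05 rad/s.
Step 3 — f₀ = ω₀/(2π) = 5.544e+04 Hz.
Step 4 — Series Q: Q = ω₀L/R = 3.483e+05·0.00427/32.9 = 45.21.
Step 5 — 3dB bandwidth: Δω = ω₀/Q = 7705 rad/s; BW = Δω/(2π) = 1226 Hz.

(a) f₀ = 5.544e+04 Hz  (b) Q = 45.21  (c) BW = 1226 Hz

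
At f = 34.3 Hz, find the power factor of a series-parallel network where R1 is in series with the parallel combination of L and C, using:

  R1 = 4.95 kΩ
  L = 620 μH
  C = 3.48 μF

Step 1 — Angular frequency: ω = 2π·f = 2π·34.3 = 215.5 rad/s.
Step 2 — Component impedances:
  R1: Z = R = 4950 Ω
  L: Z = jωL = j·215.5·0.00062 = 0 + j0.1336 Ω
  C: Z = 1/(jωC) = -j/(ω·C) = 0 - j1333 Ω
Step 3 — Parallel branch: L || C = 1/(1/L + 1/C) = 0 + j0.1336 Ω.
Step 4 — Series with R1: Z_total = R1 + (L || C) = 4950 + j0.1336 Ω = 4950∠0.0° Ω.
Step 5 — Power factor: PF = cos(φ) = Re(Z)/|Z| = 4950/4950 = 1.
Step 6 — Type: Im(Z) = 0.1336 ⇒ lagging (phase φ = 0.0°).

PF = 1 (lagging, φ = 0.0°)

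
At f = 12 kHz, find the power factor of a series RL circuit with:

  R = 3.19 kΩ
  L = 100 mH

Step 1 — Angular frequency: ω = 2π·f = 2π·1.2e+04 = 7.54e+04 rad/s.
Step 2 — Component impedances:
  R: Z = R = 3190 Ω
  L: Z = jωL = j·7.54e+04·0.1 = 0 + j7540 Ω
Step 3 — Series combination: Z_total = R + L = 3190 + j7540 Ω = 8187∠67.1° Ω.
Step 4 — Power factor: PF = cos(φ) = Re(Z)/|Z| = 3190/8187 = 0.3896.
Step 5 — Type: Im(Z) = 7540 ⇒ lagging (phase φ = 67.1°).

PF = 0.3896 (lagging, φ = 67.1°)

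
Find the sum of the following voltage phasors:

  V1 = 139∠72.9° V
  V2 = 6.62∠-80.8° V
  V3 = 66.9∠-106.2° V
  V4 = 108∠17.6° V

Step 1 — Convert each phasor to rectangular form:
  V1 = 139·(cos(72.9°) + j·sin(72.9°)) = 40.87 + j132.9 V
  V2 = 6.62·(cos(-80.8°) + j·sin(-80.8°)) = 1.058 - j6.535 V
  V3 = 66.9·(cos(-106.2°) + j·sin(-106.2°)) = -18.66 - j64.24 V
  V4 = 108·(cos(17.6°) + j·sin(17.6°)) = 102.9 + j32.66 V
Step 2 — Sum components: V_total = 126.2 + j94.73 V.
Step 3 — Convert to polar: |V_total| = 157.8 V, ∠V_total = 36.9°.

V_total = 157.8∠36.9° V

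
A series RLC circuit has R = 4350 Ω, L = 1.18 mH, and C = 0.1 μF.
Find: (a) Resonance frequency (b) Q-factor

Step 1 — Resonance condition Im(Z)=0 gives ω₀ = 1/√(LC).
Step 2 — ω₀ = 1/√(0.00118·1e-07) = 9.206e+04 rad/s.
Step 3 — f₀ = ω₀/(2π) = 1.465e+04 Hz.
Step 4 — Series Q: Q = ω₀L/R = 9.206e+04·0.00118/4350 = 0.02497.

(a) f₀ = 1.465e+04 Hz  (b) Q = 0.02497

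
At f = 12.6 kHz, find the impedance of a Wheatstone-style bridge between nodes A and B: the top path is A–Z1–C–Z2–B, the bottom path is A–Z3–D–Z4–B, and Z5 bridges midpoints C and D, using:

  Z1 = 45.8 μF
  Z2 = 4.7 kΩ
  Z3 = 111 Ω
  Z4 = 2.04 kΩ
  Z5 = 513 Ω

Step 1 — Angular frequency: ω = 2π·f = 2π·1.26e+04 = 7.917e+04 rad/s.
Step 2 — Component impedances:
  Z1: Z = 1/(jωC) = -j/(ω·C) = 0 - j0.2758 Ω
  Z2: Z = R = 4700 Ω
  Z3: Z = R = 111 Ω
  Z4: Z = R = 2040 Ω
  Z5: Z = R = 513 Ω
Step 3 — Bridge requires nodal analysis (the Z5 bridge couples midpoints C and D, so the two paths cannot be reduced to a simple series/parallel combination). Setting node B to ground and injecting 1 A at node A, the 3-node admittance system at A, C, D solves to V_A = Z_AB = 1466 - j0.05204 Ω = 1466∠-0.0° Ω.

Z = 1466 - j0.05204 Ω = 1466∠-0.0° Ω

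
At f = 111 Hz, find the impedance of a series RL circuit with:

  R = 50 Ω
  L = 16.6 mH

Step 1 — Angular frequency: ω = 2π·f = 2π·111 = 697.4 rad/s.
Step 2 — Component impedances:
  R: Z = R = 50 Ω
  L: Z = jωL = j·697.4·0.0166 = 0 + j11.58 Ω
Step 3 — Series combination: Z_total = R + L = 50 + j11.58 Ω = 51.32∠13.0° Ω.

Z = 50 + j11.58 Ω = 51.32∠13.0° Ω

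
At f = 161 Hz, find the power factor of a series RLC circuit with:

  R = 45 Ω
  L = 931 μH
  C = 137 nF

Step 1 — Angular frequency: ω = 2π·f = 2π·161 = 1012 rad/s.
Step 2 — Component impedances:
  R: Z = R = 45 Ω
  L: Z = jωL = j·1012·0.000931 = 0 + j0.9418 Ω
  C: Z = 1/(jωC) = -j/(ω·C) = 0 - j7216 Ω
Step 3 — Series combination: Z_total = R + L + C = 45 - j7215 Ω = 7215∠-89.6° Ω.
Step 4 — Power factor: PF = cos(φ) = Re(Z)/|Z| = 45/7215 = 0.006237.
Step 5 — Type: Im(Z) = -7215 ⇒ leading (phase φ = -89.6°).

PF = 0.006237 (leading, φ = -89.6°)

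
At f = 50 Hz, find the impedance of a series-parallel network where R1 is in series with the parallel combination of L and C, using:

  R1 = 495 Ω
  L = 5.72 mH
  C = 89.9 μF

Step 1 — Angular frequency: ω = 2π·f = 2π·50 = 314.2 rad/s.
Step 2 — Component impedances:
  R1: Z = R = 495 Ω
  L: Z = jωL = j·314.2·0.00572 = 0 + j1.797 Ω
  C: Z = 1/(jωC) = -j/(ω·C) = 0 - j35.41 Ω
Step 3 — Parallel branch: L || C = 1/(1/L + 1/C) = 0 + j1.893 Ω.
Step 4 — Series with R1: Z_total = R1 + (L || C) = 495 + j1.893 Ω = 495∠0.2° Ω.

Z = 495 + j1.893 Ω = 495∠0.2° Ω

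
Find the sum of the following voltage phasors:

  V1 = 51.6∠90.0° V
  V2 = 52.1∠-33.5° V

Step 1 — Convert each phasor to rectangular form:
  V1 = 51.6·(cos(90.0°) + j·sin(90.0°)) = 0 + j51.6 V
  V2 = 52.1·(cos(-33.5°) + j·sin(-33.5°)) = 43.45 - j28.76 V
Step 2 — Sum components: V_total = 43.45 + j22.84 V.
Step 3 — Convert to polar: |V_total| = 49.09 V, ∠V_total = 27.7°.

V_total = 49.09∠27.7° V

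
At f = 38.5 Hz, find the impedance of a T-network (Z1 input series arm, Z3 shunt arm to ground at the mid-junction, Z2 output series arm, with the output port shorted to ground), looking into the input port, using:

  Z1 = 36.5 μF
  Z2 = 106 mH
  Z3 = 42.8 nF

Step 1 — Angular frequency: ω = 2π·f = 2π·38.5 = 241.9 rad/s.
Step 2 — Component impedances:
  Z1: Z = 1/(jωC) = -j/(ω·C) = 0 - j113.3 Ω
  Z2: Z = jωL = j·241.9·0.106 = 0 + j25.64 Ω
  Z3: Z = 1/(jωC) = -j/(ω·C) = 0 - j9.659e+04 Ω
Step 3 — With the output port shorted to ground, the output series arm Z2 runs from the junction to ground; the shunt arm Z3 also runs from the junction to ground. They appear in parallel: Z3 || Z2 = 0 + j25.65 Ω.
Step 4 — Series with input arm Z1: Z_in = Z1 + (Z3 || Z2) = 0 - j87.61 Ω = 87.61∠-90.0° Ω.

Z = 0 - j87.61 Ω = 87.61∠-90.0° Ω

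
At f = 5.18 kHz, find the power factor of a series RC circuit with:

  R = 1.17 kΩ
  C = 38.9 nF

Step 1 — Angular frequency: ω = 2π·f = 2π·5180 = 3.255e+04 rad/s.
Step 2 — Component impedances:
  R: Z = R = 1170 Ω
  C: Z = 1/(jωC) = -j/(ω·C) = 0 - j789.8 Ω
Step 3 — Series combination: Z_total = R + C = 1170 - j789.8 Ω = 1412∠-34.0° Ω.
Step 4 — Power factor: PF = cos(φ) = Re(Z)/|Z| = 1170/1411.6 = 0.8288.
Step 5 — Type: Im(Z) = -789.8 ⇒ leading (phase φ = -34.0°).

PF = 0.8288 (leading, φ = -34.0°)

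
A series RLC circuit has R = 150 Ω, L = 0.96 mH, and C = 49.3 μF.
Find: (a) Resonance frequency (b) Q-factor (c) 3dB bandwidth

Step 1 — Resonance: ω₀ = 1/√(LC) = 1/√(0.00096·4.93e-05) = 4597 rad/s.
Step 2 — f₀ = ω₀/(2π) = 731.6 Hz.
Step 3 — Series Q: Q = ω₀L/R = 4597·0.00096/150 = 0.02942.
Step 4 — Bandwidth: Δω = ω₀/Q = 1.562e+05 rad/s; BW = Δω/(2π) = 2.487e+04 Hz.

(a) f₀ = 731.6 Hz  (b) Q = 0.02942  (c) BW = 2.487e+04 Hz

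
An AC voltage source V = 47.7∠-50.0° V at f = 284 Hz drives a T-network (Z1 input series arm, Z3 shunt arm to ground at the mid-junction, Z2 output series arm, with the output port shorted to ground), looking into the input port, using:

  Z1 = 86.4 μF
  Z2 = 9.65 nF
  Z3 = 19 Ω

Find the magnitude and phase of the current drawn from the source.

Step 1 — Angular frequency: ω = 2π·f = 2π·284 = 1784 rad/s.
Step 2 — Component impedances:
  Z1: Z = 1/(jωC) = -j/(ω·C) = 0 - j6.486 Ω
  Z2: Z = 1/(jωC) = -j/(ω·C) = 0 - j5.807e+04 Ω
  Z3: Z = R = 19 Ω
Step 3 — With the output port shorted to ground, the output series arm Z2 runs from the junction to ground; the shunt arm Z3 also runs from the junction to ground. They appear in parallel: Z3 || Z2 = 19 - j0.006216 Ω.
Step 4 — Series with input arm Z1: Z_in = Z1 + (Z3 || Z2) = 19 - j6.492 Ω = 20.08∠-18.9° Ω.
Step 5 — Source phasor: V = 47.7∠-50.0° V = 30.66 - j36.54 V.
Step 6 — Ohm's law: I = V / Z_total = (30.66 - j36.54) / (19 - j6.492) = 2.033 - j1.228 A.
Step 7 — Convert to polar: |I| = 2.376 A, ∠I = -31.1°.

I = 2.376∠-31.1° A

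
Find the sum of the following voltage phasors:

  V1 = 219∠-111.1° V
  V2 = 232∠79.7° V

Step 1 — Convert each phasor to rectangular form:
  V1 = 219·(cos(-111.1°) + j·sin(-111.1°)) = -78.84 - j204.3 V
  V2 = 232·(cos(79.7°) + j·sin(79.7°)) = 41.48 + j228.3 V
Step 2 — Sum components: V_total = -37.36 + j23.94 V.
Step 3 — Convert to polar: |V_total| = 44.37 V, ∠V_total = 147.3°.

V_total = 44.37∠147.3° V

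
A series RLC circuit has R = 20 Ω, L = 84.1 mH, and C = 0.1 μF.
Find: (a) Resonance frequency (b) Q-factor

Step 1 — Resonance condition Im(Z)=0 gives ω₀ = 1/√(LC).
Step 2 — ω₀ = 1/√(0.0841·1e-07) = 1.09e+04 rad/s.
Step 3 — f₀ = ω₀/(2π) = 1735 Hz.
Step 4 — Series Q: Q = ω₀L/R = 1.09e+04·0.0841/20 = 45.85.

(a) f₀ = 1735 Hz  (b) Q = 45.85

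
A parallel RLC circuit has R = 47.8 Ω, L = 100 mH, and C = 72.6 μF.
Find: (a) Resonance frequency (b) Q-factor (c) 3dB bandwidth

Step 1 — Resonance: ω₀ = 1/√(LC) = 1/√(0.1·7.26e-05) = 371.1 rad/s.
Step 2 — f₀ = ω₀/(2π) = 59.07 Hz.
Step 3 — Parallel Q: Q = R/(ω₀L) = 47.8/(371.1·0.1) = 1.288.
Step 4 — Bandwidth: Δω = ω₀/Q = 288.2 rad/s; BW = Δω/(2π) = 45.86 Hz.

(a) f₀ = 59.07 Hz  (b) Q = 1.288  (c) BW = 45.86 Hz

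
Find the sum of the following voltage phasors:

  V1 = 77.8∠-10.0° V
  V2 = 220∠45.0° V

Step 1 — Convert each phasor to rectangular form:
  V1 = 77.8·(cos(-10.0°) + j·sin(-10.0°)) = 76.62 - j13.51 V
  V2 = 220·(cos(45.0°) + j·sin(45.0°)) = 155.6 + j155.6 V
Step 2 — Sum components: V_total = 232.2 + j142.1 V.
Step 3 — Convert to polar: |V_total| = 272.2 V, ∠V_total = 31.5°.

V_total = 272.2∠31.5° V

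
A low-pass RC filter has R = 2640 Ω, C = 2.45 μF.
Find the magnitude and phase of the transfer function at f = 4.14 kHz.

Step 1 — Angular frequency: ω = 2π·4140 = 2.601e+04 rad/s.
Step 2 — Transfer function: H(jω) = 1/(1 + jωRC).
Step 3 — Denominator: 1 + jωRC = 1 + j·2.601e+04·2640·2.45e-06 = 1 + j168.2.
Step 4 — H = 3.533e-05 - j0.005943.
Step 5 — Magnitude: |H| = 0.005943 (-44.5 dB); phase: φ = -89.7°.

|H| = 0.005943 (-44.5 dB), φ = -89.7°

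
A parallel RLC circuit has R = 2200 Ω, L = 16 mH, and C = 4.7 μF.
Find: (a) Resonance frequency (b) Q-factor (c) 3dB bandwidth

Step 1 — Resonance: ω₀ = 1/√(LC) = 1/√(0.016·4.7e-06) = 3647 rad/s.
Step 2 — f₀ = ω₀/(2π) = 580.4 Hz.
Step 3 — Parallel Q: Q = R/(ω₀L) = 2200/(3647·0.016) = 37.71.
Step 4 — Bandwidth: Δω = ω₀/Q = 96.71 rad/s; BW = Δω/(2π) = 15.39 Hz.

(a) f₀ = 580.4 Hz  (b) Q = 37.71  (c) BW = 15.39 Hz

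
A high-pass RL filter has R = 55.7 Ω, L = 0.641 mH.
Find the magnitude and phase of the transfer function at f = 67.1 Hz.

Step 1 — Angular frequency: ω = 2π·67.1 = 421.6 rad/s.
Step 2 — Transfer function: H(jω) = jωL/(R + jωL).
Step 3 — Numerator jωL = j·0.2702; denominator R + jωL = 55.7 + j0.2702.
Step 4 — H = 2.354e-05 + j0.004852.
Step 5 — Magnitude: |H| = 0.004852 (-46.3 dB); phase: φ = 89.7°.

|H| = 0.004852 (-46.3 dB), φ = 89.7°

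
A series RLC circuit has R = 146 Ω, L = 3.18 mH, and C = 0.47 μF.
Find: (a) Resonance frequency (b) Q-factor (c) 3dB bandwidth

Step 1 — Resonance: ω₀ = 1/√(LC) = 1/√(0.00318·4.7e-07) = 2.587e+04 rad/s.
Step 2 — f₀ = ω₀/(2π) = 4117 Hz.
Step 3 — Series Q: Q = ω₀L/R = 2.587e+04·0.00318/146 = 0.5634.
Step 4 — Bandwidth: Δω = ω₀/Q = 4.591e+04 rad/s; BW = Δω/(2π) = 7307 Hz.

(a) f₀ = 4117 Hz  (b) Q = 0.5634  (c) BW = 7307 Hz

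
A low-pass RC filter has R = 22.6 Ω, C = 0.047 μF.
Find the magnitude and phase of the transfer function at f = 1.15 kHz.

Step 1 — Angular frequency: ω = 2π·1150 = 7226 rad/s.
Step 2 — Transfer function: H(jω) = 1/(1 + jωRC).
Step 3 — Denominator: 1 + jωRC = 1 + j·7226·22.6·4.7e-08 = 1 + j0.007675.
Step 4 — H = 0.9999 - j0.007675.
Step 5 — Magnitude: |H| = 1 (-0.0 dB); phase: φ = -0.4°.

|H| = 1 (-0.0 dB), φ = -0.4°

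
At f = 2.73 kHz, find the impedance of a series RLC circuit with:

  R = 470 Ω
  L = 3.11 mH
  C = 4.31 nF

Step 1 — Angular frequency: ω = 2π·f = 2π·2730 = 1.715e+04 rad/s.
Step 2 — Component impedances:
  R: Z = R = 470 Ω
  L: Z = jωL = j·1.715e+04·0.00311 = 0 + j53.35 Ω
  C: Z = 1/(jωC) = -j/(ω·C) = 0 - j1.353e+04 Ω
Step 3 — Series combination: Z_total = R + L + C = 470 - j1.347e+04 Ω = 1.348e+04∠-88.0° Ω.

Z = 470 - j1.347e+04 Ω = 1.348e+04∠-88.0° Ω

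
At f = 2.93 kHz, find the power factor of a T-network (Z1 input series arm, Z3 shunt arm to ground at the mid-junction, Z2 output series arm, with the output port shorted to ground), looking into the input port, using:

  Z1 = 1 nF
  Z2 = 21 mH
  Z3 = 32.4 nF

Step 1 — Angular frequency: ω = 2π·f = 2π·2930 = 1.841e+04 rad/s.
Step 2 — Component impedances:
  Z1: Z = 1/(jωC) = -j/(ω·C) = 0 - j5.432e+04 Ω
  Z2: Z = jωL = j·1.841e+04·0.021 = 0 + j386.6 Ω
  Z3: Z = 1/(jωC) = -j/(ω·C) = 0 - j1677 Ω
Step 3 — With the output port shorted to ground, the output series arm Z2 runs from the junction to ground; the shunt arm Z3 also runs from the junction to ground. They appear in parallel: Z3 || Z2 = 0 + j502.5 Ω.
Step 4 — Series with input arm Z1: Z_in = Z1 + (Z3 || Z2) = 0 - j5.382e+04 Ω = 5.382e+04∠-90.0° Ω.
Step 5 — Power factor: PF = cos(φ) = Re(Z)/|Z| = 0/5.382e+04 = 0.
Step 6 — Type: Im(Z) = -5.382e+04 ⇒ leading (phase φ = -90.0°).

PF = 0 (leading, φ = -90.0°)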